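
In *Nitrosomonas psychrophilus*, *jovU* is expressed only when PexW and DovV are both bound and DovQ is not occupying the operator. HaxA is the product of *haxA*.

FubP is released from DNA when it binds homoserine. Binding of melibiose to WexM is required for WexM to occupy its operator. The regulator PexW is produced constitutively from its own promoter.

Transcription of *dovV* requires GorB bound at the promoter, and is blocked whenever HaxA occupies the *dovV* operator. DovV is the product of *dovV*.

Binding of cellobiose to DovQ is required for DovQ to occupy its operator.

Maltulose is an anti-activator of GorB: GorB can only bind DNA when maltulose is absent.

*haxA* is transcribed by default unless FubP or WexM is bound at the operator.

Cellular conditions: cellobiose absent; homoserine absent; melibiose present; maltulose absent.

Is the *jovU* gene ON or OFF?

PexW is produced constitutively and is active.
Homoserine is absent, so FubP is active.
Melibiose is present, so WexM is active.
With repressor FubP bound, *haxA* is not transcribed.
So HaxA is not produced.
Maltulose is absent, so GorB is active.
No repressor is bound and GorB is active, so *dovV* is transcribed.
So DovV is produced and active.
Cellobiose is absent, so DovQ is inactive.
No repressor is bound and PexW and DovV are active, so *jovU* is transcribed.

ON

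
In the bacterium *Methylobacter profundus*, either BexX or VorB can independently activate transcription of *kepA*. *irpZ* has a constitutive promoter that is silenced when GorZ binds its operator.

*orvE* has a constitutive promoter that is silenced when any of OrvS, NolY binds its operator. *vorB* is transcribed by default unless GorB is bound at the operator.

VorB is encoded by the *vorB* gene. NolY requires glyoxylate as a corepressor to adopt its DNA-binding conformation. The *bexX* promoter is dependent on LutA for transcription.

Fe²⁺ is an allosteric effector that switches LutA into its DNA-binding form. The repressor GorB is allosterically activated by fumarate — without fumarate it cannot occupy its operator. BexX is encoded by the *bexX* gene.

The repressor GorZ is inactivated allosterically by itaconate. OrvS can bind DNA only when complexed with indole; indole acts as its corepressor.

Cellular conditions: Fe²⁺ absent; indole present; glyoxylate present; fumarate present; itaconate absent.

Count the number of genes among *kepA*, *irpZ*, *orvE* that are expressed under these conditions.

Fe²⁺ is absent, so LutA is inactive.
Required activator LutA is absent, so *bexX* is not transcribed.
So BexX is not produced.
Fumarate is present, so GorB is active.
With repressor GorB bound, *vorB* is not transcribed.
So VorB is not produced.
No activator is available at the *kepA* promoter, so *kepA* is not transcribed.
→ *kepA* is OFF.
Itaconate is absent, so GorZ is active.
With repressor GorZ bound, *irpZ* is not transcribed.
→ *irpZ* is OFF.
Indole is present, so OrvS is active.
Glyoxylate is present, so NolY is active.
With repressor OrvS bound, *orvE* is not transcribed.
→ *orvE* is OFF.
0 of the 3 genes are transcribed.

0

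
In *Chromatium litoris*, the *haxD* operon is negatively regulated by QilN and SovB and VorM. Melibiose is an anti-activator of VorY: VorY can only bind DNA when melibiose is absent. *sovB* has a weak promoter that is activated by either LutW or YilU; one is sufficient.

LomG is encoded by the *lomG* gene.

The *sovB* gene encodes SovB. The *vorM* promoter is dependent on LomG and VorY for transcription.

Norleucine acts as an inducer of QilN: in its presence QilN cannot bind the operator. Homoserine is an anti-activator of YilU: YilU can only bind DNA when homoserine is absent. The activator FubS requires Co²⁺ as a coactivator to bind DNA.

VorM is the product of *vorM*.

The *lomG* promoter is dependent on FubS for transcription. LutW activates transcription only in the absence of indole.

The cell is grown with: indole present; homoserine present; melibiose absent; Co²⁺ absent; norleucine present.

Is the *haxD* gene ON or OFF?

ON

Norleucine is present, so QilN is inactive.
Indole is present, so LutW is inactive.
Homoserine is present, so YilU is inactive.
No activator is available at the *sovB* promoter, so *sovB* is not transcribed.
So SovB is not produced.
Co²⁺ is absent, so FubS is inactive.
Required activator FubS is absent, so *lomG* is not transcribed.
So LomG is not produced.
Melibiose is absent, so VorY is active.
Required activator LomG is absent, so *vorM* is not transcribed.
So VorM is not produced.
With no repressor bound, *haxD* is transcribed.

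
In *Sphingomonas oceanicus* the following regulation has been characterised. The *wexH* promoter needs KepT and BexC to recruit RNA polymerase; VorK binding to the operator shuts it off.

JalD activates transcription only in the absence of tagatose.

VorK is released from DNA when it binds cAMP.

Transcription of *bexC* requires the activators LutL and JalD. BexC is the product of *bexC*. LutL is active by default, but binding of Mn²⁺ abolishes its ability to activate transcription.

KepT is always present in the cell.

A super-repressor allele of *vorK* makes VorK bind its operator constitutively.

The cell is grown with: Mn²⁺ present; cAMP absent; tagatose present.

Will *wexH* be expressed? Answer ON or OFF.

KepT is produced constitutively and is active.
VorK is constitutively active in this strain.
Mn²⁺ is present, so LutL is inactive.
Tagatose is present, so JalD is inactive.
Required activator LutL is absent, so *bexC* is not transcribed.
So BexC is not produced.
With repressor VorK bound, *wexH* is not transcribed.

OFF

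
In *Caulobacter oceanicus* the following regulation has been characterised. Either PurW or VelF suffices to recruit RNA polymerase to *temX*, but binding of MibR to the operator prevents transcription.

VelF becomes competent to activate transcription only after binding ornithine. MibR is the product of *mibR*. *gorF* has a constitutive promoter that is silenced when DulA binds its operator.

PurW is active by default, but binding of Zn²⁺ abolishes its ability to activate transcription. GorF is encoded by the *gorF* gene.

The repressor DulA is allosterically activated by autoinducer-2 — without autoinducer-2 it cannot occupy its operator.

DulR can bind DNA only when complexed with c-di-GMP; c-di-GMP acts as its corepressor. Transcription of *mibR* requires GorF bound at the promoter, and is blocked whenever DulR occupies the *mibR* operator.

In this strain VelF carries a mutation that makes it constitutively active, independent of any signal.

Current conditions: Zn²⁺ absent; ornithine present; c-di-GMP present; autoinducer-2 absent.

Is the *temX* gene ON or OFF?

ON

Zn²⁺ is absent, so PurW is active.
Autoinducer-2 is absent, so DulA is inactive.
With no repressor bound, *gorF* is transcribed.
So GorF is produced and active.
c-di-GMP is present, so DulR is active.
With repressor DulR bound, *mibR* is not transcribed.
So MibR is not produced.
VelF is constitutively active in this strain.
Activator PurW is present, so *temX* is transcribed.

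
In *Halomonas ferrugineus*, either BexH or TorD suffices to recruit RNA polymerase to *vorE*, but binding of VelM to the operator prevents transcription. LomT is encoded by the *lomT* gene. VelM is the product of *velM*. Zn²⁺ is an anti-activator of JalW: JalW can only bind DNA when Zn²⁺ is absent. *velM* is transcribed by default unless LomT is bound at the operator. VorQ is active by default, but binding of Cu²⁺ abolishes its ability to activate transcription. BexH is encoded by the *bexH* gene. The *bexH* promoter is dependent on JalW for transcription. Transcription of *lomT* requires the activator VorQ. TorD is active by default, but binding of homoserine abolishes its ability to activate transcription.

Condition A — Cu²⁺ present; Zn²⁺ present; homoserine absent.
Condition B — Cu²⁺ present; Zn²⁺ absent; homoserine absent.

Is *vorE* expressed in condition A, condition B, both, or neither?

neither

Condition A:
Cu²⁺ is present, so VorQ is inactive.
Required activator VorQ is absent, so *lomT* is not transcribed.
So LomT is not produced.
With no repressor bound, *velM* is transcribed.
So VelM is produced and active.
Zn²⁺ is present, so JalW is inactive.
Required activator JalW is absent, so *bexH* is not transcribed.
So BexH is not produced.
Homoserine is absent, so TorD is active.
With repressor VelM bound, *vorE* is not transcribed.
→ *vorE* is OFF in A.
Condition B:
Cu²⁺ is present, so VorQ is inactive.
Required activator VorQ is absent, so *lomT* is not transcribed.
So LomT is not produced.
With no repressor bound, *velM* is transcribed.
So VelM is produced and active.
Zn²⁺ is absent, so JalW is active.
No repressor is bound and JalW is active, so *bexH* is transcribed.
So BexH is produced and active.
Homoserine is absent, so TorD is active.
With repressor VelM bound, *vorE* is not transcribed.
→ *vorE* is OFF in B.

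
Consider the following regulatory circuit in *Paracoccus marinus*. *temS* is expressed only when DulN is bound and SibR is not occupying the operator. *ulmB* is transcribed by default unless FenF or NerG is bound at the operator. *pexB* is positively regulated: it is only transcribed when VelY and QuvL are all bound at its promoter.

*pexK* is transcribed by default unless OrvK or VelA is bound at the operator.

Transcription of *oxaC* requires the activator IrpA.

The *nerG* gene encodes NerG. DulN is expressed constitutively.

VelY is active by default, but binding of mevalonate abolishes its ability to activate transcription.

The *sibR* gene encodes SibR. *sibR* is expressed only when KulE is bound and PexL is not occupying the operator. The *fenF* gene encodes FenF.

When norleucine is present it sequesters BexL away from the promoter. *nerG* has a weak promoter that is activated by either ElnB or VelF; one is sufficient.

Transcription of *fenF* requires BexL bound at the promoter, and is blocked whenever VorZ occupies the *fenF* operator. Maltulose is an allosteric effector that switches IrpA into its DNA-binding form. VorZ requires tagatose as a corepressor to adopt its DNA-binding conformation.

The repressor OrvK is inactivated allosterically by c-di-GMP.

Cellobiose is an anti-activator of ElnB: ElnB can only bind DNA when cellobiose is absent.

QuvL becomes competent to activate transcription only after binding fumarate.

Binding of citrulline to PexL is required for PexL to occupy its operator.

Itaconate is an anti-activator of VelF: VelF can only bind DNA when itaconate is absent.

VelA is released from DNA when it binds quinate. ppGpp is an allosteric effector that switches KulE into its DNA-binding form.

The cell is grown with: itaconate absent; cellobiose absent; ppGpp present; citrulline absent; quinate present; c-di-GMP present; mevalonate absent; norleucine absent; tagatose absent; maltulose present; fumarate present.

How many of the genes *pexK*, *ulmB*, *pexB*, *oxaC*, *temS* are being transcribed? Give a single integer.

c-di-GMP is present, so OrvK is inactive.
Quinate is present, so VelA is inactive.
With no repressor bound, *pexK* is transcribed.
→ *pexK* is ON.
Tagatose is absent, so VorZ is inactive.
Norleucine is absent, so BexL is active.
No repressor is bound and BexL is active, so *fenF* is transcribed.
So FenF is produced and active.
Cellobiose is absent, so ElnB is active.
Itaconate is absent, so VelF is active.
Activator ElnB is present, so *nerG* is transcribed.
So NerG is produced and active.
With repressor FenF bound, *ulmB* is not transcribed.
→ *ulmB* is OFF.
Mevalonate is absent, so VelY is active.
Fumarate is present, so QuvL is active.
No repressor is bound and VelY and QuvL are active, so *pexB* is transcribed.
→ *pexB* is ON.
Maltulose is present, so IrpA is active.
No repressor is bound and IrpA is active, so *oxaC* is transcribed.
→ *oxaC* is ON.
Citrulline is absent, so PexL is inactive.
ppGpp is present, so KulE is active.
No repressor is bound and KulE is active, so *sibR* is transcribed.
So SibR is produced and active.
DulN is produced constitutively and is active.
With repressor SibR bound, *temS* is not transcribed.
→ *temS* is OFF.
3 of the 5 genes are transcribed.

3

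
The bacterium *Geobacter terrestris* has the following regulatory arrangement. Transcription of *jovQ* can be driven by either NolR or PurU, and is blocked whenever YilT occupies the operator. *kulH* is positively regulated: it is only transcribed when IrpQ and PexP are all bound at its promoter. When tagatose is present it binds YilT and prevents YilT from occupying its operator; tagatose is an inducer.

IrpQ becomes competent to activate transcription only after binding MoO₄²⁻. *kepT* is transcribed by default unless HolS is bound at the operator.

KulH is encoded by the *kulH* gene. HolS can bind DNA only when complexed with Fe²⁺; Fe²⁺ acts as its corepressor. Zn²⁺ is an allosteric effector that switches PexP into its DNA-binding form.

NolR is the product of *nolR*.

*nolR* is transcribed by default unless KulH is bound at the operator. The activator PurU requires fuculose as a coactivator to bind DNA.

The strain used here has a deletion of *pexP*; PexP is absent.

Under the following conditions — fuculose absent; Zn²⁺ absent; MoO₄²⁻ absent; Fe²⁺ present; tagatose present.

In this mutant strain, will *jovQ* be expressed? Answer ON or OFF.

ON

MoO₄²⁻ is absent, so IrpQ is inactive.
PexP is non-functional in this strain, so it has no effect.
Required activator IrpQ is absent, so *kulH* is not transcribed.
So KulH is not produced.
With no repressor bound, *nolR* is transcribed.
So NolR is produced and active.
Tagatose is present, so YilT is inactive.
Fuculose is absent, so PurU is inactive.
Activator NolR is present, so *jovQ* is transcribed.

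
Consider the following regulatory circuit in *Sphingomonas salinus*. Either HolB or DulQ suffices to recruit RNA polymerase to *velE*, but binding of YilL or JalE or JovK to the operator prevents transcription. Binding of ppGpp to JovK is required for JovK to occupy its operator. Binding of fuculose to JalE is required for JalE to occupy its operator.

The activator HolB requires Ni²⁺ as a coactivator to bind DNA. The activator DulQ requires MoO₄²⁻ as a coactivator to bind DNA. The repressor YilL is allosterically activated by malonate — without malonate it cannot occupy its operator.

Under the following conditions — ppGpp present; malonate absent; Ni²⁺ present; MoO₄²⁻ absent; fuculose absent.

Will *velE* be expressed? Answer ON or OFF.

Malonate is absent, so YilL is inactive.
Ni²⁺ is present, so HolB is active.
Fuculose is absent, so JalE is inactive.
ppGpp is present, so JovK is active.
MoO₄²⁻ is absent, so DulQ is inactive.
With repressor JovK bound, *velE* is not transcribed.

OFF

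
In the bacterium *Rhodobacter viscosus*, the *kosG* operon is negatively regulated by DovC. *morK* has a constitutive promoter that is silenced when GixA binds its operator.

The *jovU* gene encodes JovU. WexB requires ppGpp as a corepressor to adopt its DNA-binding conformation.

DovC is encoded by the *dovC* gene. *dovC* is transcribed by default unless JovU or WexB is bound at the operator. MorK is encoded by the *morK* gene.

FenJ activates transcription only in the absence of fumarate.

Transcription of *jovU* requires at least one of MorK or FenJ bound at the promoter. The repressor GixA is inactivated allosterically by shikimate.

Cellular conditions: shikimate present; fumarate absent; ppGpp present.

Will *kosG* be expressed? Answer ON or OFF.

Shikimate is present, so GixA is inactive.
With no repressor bound, *morK* is transcribed.
So MorK is produced and active.
Fumarate is absent, so FenJ is active.
Activator MorK is present, so *jovU* is transcribed.
So JovU is produced and active.
ppGpp is present, so WexB is active.
With repressor JovU bound, *dovC* is not transcribed.
So DovC is not produced.
With no repressor bound, *kosG* is transcribed.

ON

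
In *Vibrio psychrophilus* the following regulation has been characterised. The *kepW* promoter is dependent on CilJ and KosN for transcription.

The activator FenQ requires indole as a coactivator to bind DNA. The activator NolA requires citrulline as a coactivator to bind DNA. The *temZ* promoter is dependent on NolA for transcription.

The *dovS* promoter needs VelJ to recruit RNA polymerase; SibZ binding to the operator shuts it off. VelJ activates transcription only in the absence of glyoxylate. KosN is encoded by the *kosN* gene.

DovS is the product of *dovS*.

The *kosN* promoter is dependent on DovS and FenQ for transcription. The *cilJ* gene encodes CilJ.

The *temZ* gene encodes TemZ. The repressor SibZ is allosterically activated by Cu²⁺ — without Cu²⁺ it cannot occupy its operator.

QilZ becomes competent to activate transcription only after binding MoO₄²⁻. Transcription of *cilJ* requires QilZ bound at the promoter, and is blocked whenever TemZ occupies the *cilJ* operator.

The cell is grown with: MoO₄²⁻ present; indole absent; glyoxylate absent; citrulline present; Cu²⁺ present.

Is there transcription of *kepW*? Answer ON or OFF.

OFF

MoO₄²⁻ is present, so QilZ is active.
Citrulline is present, so NolA is active.
No repressor is bound and NolA is active, so *temZ* is transcribed.
So TemZ is produced and active.
With repressor TemZ bound, *cilJ* is not transcribed.
So CilJ is not produced.
Glyoxylate is absent, so VelJ is active.
Cu²⁺ is present, so SibZ is active.
With repressor SibZ bound, *dovS* is not transcribed.
So DovS is not produced.
Indole is absent, so FenQ is inactive.
Required activator DovS is absent, so *kosN* is not transcribed.
So KosN is not produced.
Required activator CilJ is absent, so *kepW* is not transcribed.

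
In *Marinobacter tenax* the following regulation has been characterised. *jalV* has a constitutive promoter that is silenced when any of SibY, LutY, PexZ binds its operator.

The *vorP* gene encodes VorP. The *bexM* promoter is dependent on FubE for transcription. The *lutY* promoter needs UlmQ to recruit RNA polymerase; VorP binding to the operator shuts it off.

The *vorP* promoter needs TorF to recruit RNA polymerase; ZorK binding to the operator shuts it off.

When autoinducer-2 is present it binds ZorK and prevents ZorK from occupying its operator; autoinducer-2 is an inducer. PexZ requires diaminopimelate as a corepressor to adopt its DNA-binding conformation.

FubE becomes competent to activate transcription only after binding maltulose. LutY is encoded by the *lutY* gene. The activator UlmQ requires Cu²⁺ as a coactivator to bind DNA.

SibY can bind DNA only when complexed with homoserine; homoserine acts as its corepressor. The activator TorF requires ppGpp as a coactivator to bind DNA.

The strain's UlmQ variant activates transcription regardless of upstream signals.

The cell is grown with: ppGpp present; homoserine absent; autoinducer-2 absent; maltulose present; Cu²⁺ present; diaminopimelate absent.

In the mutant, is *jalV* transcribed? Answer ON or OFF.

Homoserine is absent, so SibY is inactive.
UlmQ is constitutively active in this strain.
ppGpp is present, so TorF is active.
Autoinducer-2 is absent, so ZorK is active.
With repressor ZorK bound, *vorP* is not transcribed.
So VorP is not produced.
No repressor is bound and UlmQ is active, so *lutY* is transcribed.
So LutY is produced and active.
Diaminopimelate is absent, so PexZ is inactive.
With repressor LutY bound, *jalV* is not transcribed.

OFF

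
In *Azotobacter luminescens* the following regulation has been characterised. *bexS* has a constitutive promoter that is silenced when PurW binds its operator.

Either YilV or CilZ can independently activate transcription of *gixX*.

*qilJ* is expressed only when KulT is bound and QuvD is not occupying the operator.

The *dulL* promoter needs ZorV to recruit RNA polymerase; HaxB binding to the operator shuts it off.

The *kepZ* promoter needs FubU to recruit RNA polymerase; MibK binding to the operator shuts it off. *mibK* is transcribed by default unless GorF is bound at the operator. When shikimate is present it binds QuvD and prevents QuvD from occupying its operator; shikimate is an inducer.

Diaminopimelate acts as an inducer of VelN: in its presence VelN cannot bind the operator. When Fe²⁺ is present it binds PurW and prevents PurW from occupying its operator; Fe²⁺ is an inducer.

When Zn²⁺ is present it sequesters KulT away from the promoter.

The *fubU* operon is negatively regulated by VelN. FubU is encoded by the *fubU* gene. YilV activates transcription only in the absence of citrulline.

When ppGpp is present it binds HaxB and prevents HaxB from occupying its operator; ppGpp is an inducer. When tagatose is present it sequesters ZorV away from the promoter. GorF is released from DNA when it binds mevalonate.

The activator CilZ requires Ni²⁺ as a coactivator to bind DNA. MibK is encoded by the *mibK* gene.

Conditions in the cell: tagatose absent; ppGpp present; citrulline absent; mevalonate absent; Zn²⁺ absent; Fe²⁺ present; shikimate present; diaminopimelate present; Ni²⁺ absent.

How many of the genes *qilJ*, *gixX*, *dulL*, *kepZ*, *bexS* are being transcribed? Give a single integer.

5

Zn²⁺ is absent, so KulT is active.
Shikimate is present, so QuvD is inactive.
No repressor is bound and KulT is active, so *qilJ* is transcribed.
→ *qilJ* is ON.
Citrulline is absent, so YilV is active.
Ni²⁺ is absent, so CilZ is inactive.
Activator YilV is present, so *gixX* is transcribed.
→ *gixX* is ON.
ppGpp is present, so HaxB is inactive.
Tagatose is absent, so ZorV is active.
No repressor is bound and ZorV is active, so *dulL* is transcribed.
→ *dulL* is ON.
Mevalonate is absent, so GorF is active.
With repressor GorF bound, *mibK* is not transcribed.
So MibK is not produced.
Diaminopimelate is present, so VelN is inactive.
With no repressor bound, *fubU* is transcribed.
So FubU is produced and active.
No repressor is bound and FubU is active, so *kepZ* is transcribed.
→ *kepZ* is ON.
Fe²⁺ is present, so PurW is inactive.
With no repressor bound, *bexS* is transcribed.
→ *bexS* is ON.
5 of the 5 genes are transcribed.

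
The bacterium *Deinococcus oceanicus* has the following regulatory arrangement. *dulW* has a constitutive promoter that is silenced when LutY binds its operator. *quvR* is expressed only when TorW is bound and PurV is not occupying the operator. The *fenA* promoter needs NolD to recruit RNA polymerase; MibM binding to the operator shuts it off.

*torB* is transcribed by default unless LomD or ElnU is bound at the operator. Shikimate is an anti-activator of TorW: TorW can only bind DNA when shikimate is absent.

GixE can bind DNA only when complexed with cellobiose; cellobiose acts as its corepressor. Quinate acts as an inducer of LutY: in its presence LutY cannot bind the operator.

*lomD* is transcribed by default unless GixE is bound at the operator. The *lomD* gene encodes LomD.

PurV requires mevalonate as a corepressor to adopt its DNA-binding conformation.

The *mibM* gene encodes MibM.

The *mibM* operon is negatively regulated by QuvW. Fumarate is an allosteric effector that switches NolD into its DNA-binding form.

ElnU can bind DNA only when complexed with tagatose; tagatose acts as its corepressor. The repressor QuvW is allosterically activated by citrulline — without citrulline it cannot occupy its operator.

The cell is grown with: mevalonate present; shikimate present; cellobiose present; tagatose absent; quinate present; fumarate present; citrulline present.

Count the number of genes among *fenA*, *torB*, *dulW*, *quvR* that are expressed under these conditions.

Fumarate is present, so NolD is active.
Citrulline is present, so QuvW is active.
With repressor QuvW bound, *mibM* is not transcribed.
So MibM is not produced.
No repressor is bound and NolD is active, so *fenA* is transcribed.
→ *fenA* is ON.
Cellobiose is present, so GixE is active.
With repressor GixE bound, *lomD* is not transcribed.
So LomD is not produced.
Tagatose is absent, so ElnU is inactive.
With no repressor bound, *torB* is transcribed.
→ *torB* is ON.
Quinate is present, so LutY is inactive.
With no repressor bound, *dulW* is transcribed.
→ *dulW* is ON.
Mevalonate is present, so PurV is active.
Shikimate is present, so TorW is inactive.
With repressor PurV bound, *quvR* is not transcribed.
→ *quvR* is OFF.
3 of the 4 genes are transcribed.

3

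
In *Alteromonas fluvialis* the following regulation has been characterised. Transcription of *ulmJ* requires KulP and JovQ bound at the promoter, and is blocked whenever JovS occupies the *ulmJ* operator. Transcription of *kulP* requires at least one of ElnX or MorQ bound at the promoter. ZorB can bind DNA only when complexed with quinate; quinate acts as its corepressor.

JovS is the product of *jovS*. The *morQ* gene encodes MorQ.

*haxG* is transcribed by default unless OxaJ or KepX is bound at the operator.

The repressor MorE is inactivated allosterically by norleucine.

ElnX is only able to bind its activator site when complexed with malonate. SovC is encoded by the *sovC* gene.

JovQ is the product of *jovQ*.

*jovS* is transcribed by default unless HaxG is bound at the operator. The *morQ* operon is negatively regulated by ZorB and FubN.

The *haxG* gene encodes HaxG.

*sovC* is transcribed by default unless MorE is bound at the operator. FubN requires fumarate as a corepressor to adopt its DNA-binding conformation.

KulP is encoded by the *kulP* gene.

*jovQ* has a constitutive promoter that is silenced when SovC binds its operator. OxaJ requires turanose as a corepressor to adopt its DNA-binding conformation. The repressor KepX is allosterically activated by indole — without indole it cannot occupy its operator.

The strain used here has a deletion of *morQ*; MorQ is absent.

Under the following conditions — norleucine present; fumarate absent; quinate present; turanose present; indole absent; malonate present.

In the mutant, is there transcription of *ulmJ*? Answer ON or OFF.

Malonate is present, so ElnX is active.
MorQ is non-functional in this strain, so it has no effect.
Activator ElnX is present, so *kulP* is transcribed.
So KulP is produced and active.
Turanose is present, so OxaJ is active.
Indole is absent, so KepX is inactive.
With repressor OxaJ bound, *haxG* is not transcribed.
So HaxG is not produced.
With no repressor bound, *jovS* is transcribed.
So JovS is produced and active.
Norleucine is present, so MorE is inactive.
With no repressor bound, *sovC* is transcribed.
So SovC is produced and active.
With repressor SovC bound, *jovQ* is not transcribed.
So JovQ is not produced.
With repressor JovS bound, *ulmJ* is not transcribed.

OFF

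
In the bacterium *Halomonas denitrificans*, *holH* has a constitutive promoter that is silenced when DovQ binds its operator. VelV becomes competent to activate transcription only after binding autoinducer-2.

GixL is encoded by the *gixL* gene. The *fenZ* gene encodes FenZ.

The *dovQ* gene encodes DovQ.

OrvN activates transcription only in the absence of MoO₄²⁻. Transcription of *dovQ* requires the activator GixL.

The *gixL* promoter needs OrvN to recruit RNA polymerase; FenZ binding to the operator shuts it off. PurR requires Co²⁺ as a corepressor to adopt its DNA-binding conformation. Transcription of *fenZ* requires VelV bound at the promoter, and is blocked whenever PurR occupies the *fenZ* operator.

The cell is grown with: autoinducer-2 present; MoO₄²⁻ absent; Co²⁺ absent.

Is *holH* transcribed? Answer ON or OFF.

ON

Autoinducer-2 is present, so VelV is active.
Co²⁺ is absent, so PurR is inactive.
No repressor is bound and VelV is active, so *fenZ* is transcribed.
So FenZ is produced and active.
MoO₄²⁻ is absent, so OrvN is active.
With repressor FenZ bound, *gixL* is not transcribed.
So GixL is not produced.
Required activator GixL is absent, so *dovQ* is not transcribed.
So DovQ is not produced.
With no repressor bound, *holH* is transcribed.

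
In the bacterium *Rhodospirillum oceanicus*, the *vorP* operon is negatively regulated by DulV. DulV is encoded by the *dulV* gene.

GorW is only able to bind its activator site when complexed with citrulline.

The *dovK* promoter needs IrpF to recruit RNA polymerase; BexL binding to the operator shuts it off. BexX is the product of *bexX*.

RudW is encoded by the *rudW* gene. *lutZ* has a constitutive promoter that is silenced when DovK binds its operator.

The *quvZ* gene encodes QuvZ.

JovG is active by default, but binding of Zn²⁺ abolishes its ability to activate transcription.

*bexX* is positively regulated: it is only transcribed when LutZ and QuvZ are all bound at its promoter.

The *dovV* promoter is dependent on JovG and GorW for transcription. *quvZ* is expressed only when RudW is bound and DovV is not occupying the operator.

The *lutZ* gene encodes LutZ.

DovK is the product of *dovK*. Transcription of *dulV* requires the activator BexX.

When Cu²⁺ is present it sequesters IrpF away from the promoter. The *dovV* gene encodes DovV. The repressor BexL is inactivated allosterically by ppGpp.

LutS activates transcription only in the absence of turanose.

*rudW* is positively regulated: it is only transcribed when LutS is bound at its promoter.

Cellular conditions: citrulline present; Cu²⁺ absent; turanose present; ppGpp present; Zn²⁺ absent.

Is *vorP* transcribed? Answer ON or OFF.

ON

ppGpp is present, so BexL is inactive.
Cu²⁺ is absent, so IrpF is active.
No repressor is bound and IrpF is active, so *dovK* is transcribed.
So DovK is produced and active.
With repressor DovK bound, *lutZ* is not transcribed.
So LutZ is not produced.
Turanose is present, so LutS is inactive.
Required activator LutS is absent, so *rudW* is not transcribed.
So RudW is not produced.
Zn²⁺ is absent, so JovG is active.
Citrulline is present, so GorW is active.
No repressor is bound and JovG and GorW are active, so *dovV* is transcribed.
So DovV is produced and active.
With repressor DovV bound, *quvZ* is not transcribed.
So QuvZ is not produced.
Required activator LutZ is absent, so *bexX* is not transcribed.
So BexX is not produced.
Required activator BexX is absent, so *dulV* is not transcribed.
So DulV is not produced.
With no repressor bound, *vorP* is transcribed.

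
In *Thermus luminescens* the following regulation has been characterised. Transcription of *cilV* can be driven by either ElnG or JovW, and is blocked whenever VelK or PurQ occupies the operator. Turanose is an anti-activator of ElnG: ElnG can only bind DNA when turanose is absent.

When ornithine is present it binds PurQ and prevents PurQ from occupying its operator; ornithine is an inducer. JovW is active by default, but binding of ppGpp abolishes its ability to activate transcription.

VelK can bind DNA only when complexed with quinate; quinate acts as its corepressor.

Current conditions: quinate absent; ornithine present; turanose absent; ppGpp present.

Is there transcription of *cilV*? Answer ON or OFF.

ON

Quinate is absent, so VelK is inactive.
Ornithine is present, so PurQ is inactive.
Turanose is absent, so ElnG is active.
ppGpp is present, so JovW is inactive.
Activator ElnG is present, so *cilV* is transcribed.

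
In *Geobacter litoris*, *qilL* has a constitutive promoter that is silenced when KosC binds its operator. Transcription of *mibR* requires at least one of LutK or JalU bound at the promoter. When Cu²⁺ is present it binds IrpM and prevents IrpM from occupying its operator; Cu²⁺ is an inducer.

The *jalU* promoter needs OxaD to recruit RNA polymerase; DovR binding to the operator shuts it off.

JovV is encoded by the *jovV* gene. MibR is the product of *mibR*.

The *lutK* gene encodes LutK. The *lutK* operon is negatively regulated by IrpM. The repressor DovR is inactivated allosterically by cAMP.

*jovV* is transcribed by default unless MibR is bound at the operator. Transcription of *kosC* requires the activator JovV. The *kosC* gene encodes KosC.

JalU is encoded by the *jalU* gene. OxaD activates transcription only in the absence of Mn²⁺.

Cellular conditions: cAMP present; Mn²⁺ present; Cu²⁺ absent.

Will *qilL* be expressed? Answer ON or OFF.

OFF

Cu²⁺ is absent, so IrpM is active.
With repressor IrpM bound, *lutK* is not transcribed.
So LutK is not produced.
cAMP is present, so DovR is inactive.
Mn²⁺ is present, so OxaD is inactive.
Required activator OxaD is absent, so *jalU* is not transcribed.
So JalU is not produced.
No activator is available at the *mibR* promoter, so *mibR* is not transcribed.
So MibR is not produced.
With no repressor bound, *jovV* is transcribed.
So JovV is produced and active.
No repressor is bound and JovV is active, so *kosC* is transcribed.
So KosC is produced and active.
With repressor KosC bound, *qilL* is not transcribed.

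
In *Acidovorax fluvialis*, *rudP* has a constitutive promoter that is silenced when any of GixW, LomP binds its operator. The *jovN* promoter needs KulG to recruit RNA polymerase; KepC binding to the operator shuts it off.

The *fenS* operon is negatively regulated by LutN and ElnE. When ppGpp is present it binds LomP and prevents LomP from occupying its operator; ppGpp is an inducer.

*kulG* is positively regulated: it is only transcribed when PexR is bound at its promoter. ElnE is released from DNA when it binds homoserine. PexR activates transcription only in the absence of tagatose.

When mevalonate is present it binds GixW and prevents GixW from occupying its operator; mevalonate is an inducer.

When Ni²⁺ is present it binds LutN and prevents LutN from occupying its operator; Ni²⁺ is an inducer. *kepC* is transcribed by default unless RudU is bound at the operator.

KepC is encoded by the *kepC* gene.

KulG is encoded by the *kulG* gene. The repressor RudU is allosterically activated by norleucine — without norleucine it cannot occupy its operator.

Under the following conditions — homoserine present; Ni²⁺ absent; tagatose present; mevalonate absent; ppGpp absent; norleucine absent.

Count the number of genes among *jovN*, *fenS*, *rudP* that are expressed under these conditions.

0

Tagatose is present, so PexR is inactive.
Required activator PexR is absent, so *kulG* is not transcribed.
So KulG is not produced.
Norleucine is absent, so RudU is inactive.
With no repressor bound, *kepC* is transcribed.
So KepC is produced and active.
With repressor KepC bound, *jovN* is not transcribed.
→ *jovN* is OFF.
Ni²⁺ is absent, so LutN is active.
Homoserine is present, so ElnE is inactive.
With repressor LutN bound, *fenS* is not transcribed.
→ *fenS* is OFF.
Mevalonate is absent, so GixW is active.
ppGpp is absent, so LomP is active.
With repressor GixW bound, *rudP* is not transcribed.
→ *rudP* is OFF.
0 of the 3 genes are transcribed.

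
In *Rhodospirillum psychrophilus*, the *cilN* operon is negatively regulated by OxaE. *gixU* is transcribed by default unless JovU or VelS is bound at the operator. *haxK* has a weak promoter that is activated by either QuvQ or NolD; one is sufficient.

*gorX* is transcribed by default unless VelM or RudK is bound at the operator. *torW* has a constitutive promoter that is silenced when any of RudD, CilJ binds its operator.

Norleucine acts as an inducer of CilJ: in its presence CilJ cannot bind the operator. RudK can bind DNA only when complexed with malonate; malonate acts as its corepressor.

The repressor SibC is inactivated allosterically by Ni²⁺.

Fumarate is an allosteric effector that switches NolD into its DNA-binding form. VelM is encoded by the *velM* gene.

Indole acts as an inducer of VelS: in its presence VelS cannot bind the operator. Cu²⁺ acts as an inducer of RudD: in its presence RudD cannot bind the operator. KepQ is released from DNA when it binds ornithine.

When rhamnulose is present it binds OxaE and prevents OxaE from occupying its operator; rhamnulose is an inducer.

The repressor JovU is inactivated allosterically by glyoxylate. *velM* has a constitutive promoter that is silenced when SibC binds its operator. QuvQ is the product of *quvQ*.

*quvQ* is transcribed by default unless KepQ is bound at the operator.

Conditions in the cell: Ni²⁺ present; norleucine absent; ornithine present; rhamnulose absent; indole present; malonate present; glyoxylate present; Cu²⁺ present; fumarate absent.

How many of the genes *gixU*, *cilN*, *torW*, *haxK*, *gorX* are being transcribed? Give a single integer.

Glyoxylate is present, so JovU is inactive.
Indole is present, so VelS is inactive.
With no repressor bound, *gixU* is transcribed.
→ *gixU* is ON.
Rhamnulose is absent, so OxaE is active.
With repressor OxaE bound, *cilN* is not transcribed.
→ *cilN* is OFF.
Cu²⁺ is present, so RudD is inactive.
Norleucine is absent, so CilJ is active.
With repressor CilJ bound, *torW* is not transcribed.
→ *torW* is OFF.
Ornithine is present, so KepQ is inactive.
With no repressor bound, *quvQ* is transcribed.
So QuvQ is produced and active.
Fumarate is absent, so NolD is inactive.
Activator QuvQ is present, so *haxK* is transcribed.
→ *haxK* is ON.
Ni²⁺ is present, so SibC is inactive.
With no repressor bound, *velM* is transcribed.
So VelM is produced and active.
Malonate is present, so RudK is active.
With repressor VelM bound, *gorX* is not transcribed.
→ *gorX* is OFF.
2 of the 5 genes are transcribed.

2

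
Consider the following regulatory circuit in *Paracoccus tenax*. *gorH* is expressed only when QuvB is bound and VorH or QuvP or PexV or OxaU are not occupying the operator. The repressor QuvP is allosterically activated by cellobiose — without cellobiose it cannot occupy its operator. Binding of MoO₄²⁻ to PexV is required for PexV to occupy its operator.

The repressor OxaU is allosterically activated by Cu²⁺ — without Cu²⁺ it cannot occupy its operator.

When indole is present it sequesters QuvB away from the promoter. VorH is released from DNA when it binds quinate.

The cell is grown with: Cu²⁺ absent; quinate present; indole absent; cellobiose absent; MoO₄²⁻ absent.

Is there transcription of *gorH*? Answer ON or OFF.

Quinate is present, so VorH is inactive.
Cellobiose is absent, so QuvP is inactive.
MoO₄²⁻ is absent, so PexV is inactive.
Indole is absent, so QuvB is active.
Cu²⁺ is absent, so OxaU is inactive.
No repressor is bound and QuvB is active, so *gorH* is transcribed.

ON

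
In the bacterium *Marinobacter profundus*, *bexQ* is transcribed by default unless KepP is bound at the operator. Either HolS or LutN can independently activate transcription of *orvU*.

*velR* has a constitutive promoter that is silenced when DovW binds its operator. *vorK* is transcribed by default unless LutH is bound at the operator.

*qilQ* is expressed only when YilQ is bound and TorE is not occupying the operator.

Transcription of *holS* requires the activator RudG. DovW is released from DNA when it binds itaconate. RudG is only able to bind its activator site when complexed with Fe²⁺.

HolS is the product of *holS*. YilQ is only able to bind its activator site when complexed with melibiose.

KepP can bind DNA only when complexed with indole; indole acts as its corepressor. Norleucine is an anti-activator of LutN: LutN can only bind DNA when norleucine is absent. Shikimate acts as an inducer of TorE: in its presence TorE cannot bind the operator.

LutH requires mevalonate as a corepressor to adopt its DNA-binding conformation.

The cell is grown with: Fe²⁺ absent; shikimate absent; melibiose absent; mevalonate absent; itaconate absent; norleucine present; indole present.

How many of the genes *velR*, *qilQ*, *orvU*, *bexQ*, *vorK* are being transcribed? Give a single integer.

1

Itaconate is absent, so DovW is active.
With repressor DovW bound, *velR* is not transcribed.
→ *velR* is OFF.
Shikimate is absent, so TorE is active.
Melibiose is absent, so YilQ is inactive.
With repressor TorE bound, *qilQ* is not transcribed.
→ *qilQ* is OFF.
Fe²⁺ is absent, so RudG is inactive.
Required activator RudG is absent, so *holS* is not transcribed.
So HolS is not produced.
Norleucine is present, so LutN is inactive.
No activator is available at the *orvU* promoter, so *orvU* is not transcribed.
→ *orvU* is OFF.
Indole is present, so KepP is active.
With repressor KepP bound, *bexQ* is not transcribed.
→ *bexQ* is OFF.
Mevalonate is absent, so LutH is inactive.
With no repressor bound, *vorK* is transcribed.
→ *vorK* is ON.
1 of the 5 genes is transcribed.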